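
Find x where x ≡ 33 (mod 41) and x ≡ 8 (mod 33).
74

Using Chinese Remainder Theorem:
M = 41 × 33 = 1353
M1 = 33, M2 = 41
y1 = 33^(-1) mod 41 = 5
y2 = 41^(-1) mod 33 = 29
x = (33×33×5 + 8×41×29) mod 1353 = 74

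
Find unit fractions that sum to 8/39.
1/5 + 1/195

Greedy algorithm:
8/39: ceiling(39/8) = 5, use 1/5
1/195: ceiling(195/1) = 195, use 1/195
Result: 8/39 = 1/5 + 1/195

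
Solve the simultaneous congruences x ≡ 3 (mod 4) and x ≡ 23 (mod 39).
23

Using Chinese Remainder Theorem:
M = 4 × 39 = 156
M1 = 39, M2 = 4
y1 = 39^(-1) mod 4 = 3
y2 = 4^(-1) mod 39 = 10
x = (3×39×3 + 23×4×10) mod 156 = 23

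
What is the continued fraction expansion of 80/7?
[11; 2, 3]

Euclidean algorithm steps:
80 = 11 × 7 + 3
7 = 2 × 3 + 1
3 = 3 × 1 + 0
Continued fraction: [11; 2, 3]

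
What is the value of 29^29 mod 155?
139

Repeated squaring. Binary of 29 = 11101.
29^1 ≡ 29 (mod 155); 29^2 ≡ 66 (mod 155); 29^4 ≡ 16 (mod 155); 29^8 ≡ 101 (mod 155); 29^16 ≡ 126 (mod 155)
29^29 = 29^1 × 29^4 × 29^8 × 29^16 ≡ 139 (mod 155)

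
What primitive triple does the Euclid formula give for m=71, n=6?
(5005, 852, 5077)

Euclid's formula: a = m² - n², b = 2mn, c = m² + n²
m = 71, n = 6
a = 71² - 6² = 5041 - 36 = 5005
b = 2 × 71 × 6 = 852
c = 71² + 6² = 5041 + 36 = 5077
Verification: 5005² + 852² = 25050025 + 725904 = 25775929 = 5077² ✓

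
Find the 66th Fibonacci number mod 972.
964

Matrix identity: Q^n = [[F_(n+1), F_n], [F_n, F_(n-1)]] with Q = [[1,1],[1,0]].
n = 66 = 1000010₂. Square-and-multiply, entries mod 972:
Q^1 = [[1,1],[1,0]]
Q^2 = (Q^1)² = [[2,1],[1,1]]
Q^4 = (Q^2)² = [[5,3],[3,2]]
Q^8 = (Q^4)² = [[34,21],[21,13]]
Q^16 = (Q^8)² = [[625,15],[15,610]]
Q^33 = (Q^16)²·Q = [[163,106],[106,57]]
Q^66 = (Q^33)² = [[869,964],[964,877]]
F_66 mod 972 = Q^66[0][1] = 964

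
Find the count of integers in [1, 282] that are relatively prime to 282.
92

282 = 2 × 3 × 47
φ(n) = n × ∏(1 - 1/p) for each prime p dividing n
φ(282) = 282 × (1 - 1/2) × (1 - 1/3) × (1 - 1/47) = 92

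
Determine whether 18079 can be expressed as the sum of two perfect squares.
Not possible

Factorization: 18079 = 101 × 179
By Fermat: n is sum of two squares iff every prime p ≡ 3 (mod 4) appears to even power.
Prime(s) ≡ 3 (mod 4) with odd exponent: [(179, 1)]
Therefore 18079 cannot be expressed as a² + b².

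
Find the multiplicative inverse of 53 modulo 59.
49

gcd(53, 59) = 1, so the inverse exists.
Extended Euclidean algorithm on (59, 53):
59 = 1 × 53 + 6  ⟹  6 = (1)·59 + (-1)·53
53 = 8 × 6 + 5  ⟹  5 = (-8)·59 + (9)·53
6 = 1 × 5 + 1  ⟹  1 = (9)·59 + (-10)·53
So (-10)·53 ≡ 1 (mod 59), i.e. 53^(-1) ≡ -10 ≡ 49 (mod 59).
Check: 53 × 49 = 2597 ≡ 1 (mod 59)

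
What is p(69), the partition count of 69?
3554345

p(n) counts ways to write n as a sum of positive integers (order ignored).
Euler's pentagonal recurrence: p(k) = p(k-1) + p(k-2) - p(k-5) - p(k-7) + p(k-12) + p(k-15) - ... (offsets j(3j∓1)/2, signs ++--, p(0)=1, p(<0)=0).
DP table for k = 0..68: p(0)=1, p(1)=1, p(2)=2, p(3)=3, p(4)=5, p(5)=7, p(6)=11, p(7)=15, p(8)=22, p(9)=30, p(10)=42, p(11)=56, p(12)=77, p(13)=101, p(14)=135, p(15)=176, p(16)=231, p(17)=297, p(18)=385, p(19)=490, p(20)=627, p(21)=792, p(22)=1002, p(23)=1255, p(24)=1575, p(25)=1958, p(26)=2436, p(27)=3010, p(28)=3718, p(29)=4565, p(30)=5604, p(31)=6842, p(32)=8349, p(33)=10143, p(34)=12310, p(35)=14883, p(36)=17977, p(37)=21637, p(38)=26015, p(39)=31185, p(40)=37338, p(41)=44583, p(42)=53174, p(43)=63261, p(44)=75175, p(45)=89134, p(46)=105558, p(47)=124754, p(48)=147273, p(49)=173525, p(50)=204226, p(51)=239943, p(52)=281589, p(53)=329931, p(54)=386155, p(55)=451276, p(56)=526823, p(57)=614154, p(58)=715220, p(59)=831820, p(60)=966467, p(61)=1121505, p(62)=1300156, p(63)=1505499, p(64)=1741630, p(65)=2012558, p(66)=2323520, p(67)=2679689, p(68)=3087735.
Final step: p(69) = p(68) + p(67) - p(64) - p(62) + p(57) + p(54) - p(47) - p(43) + p(34) + p(29) - p(18) - p(12)
= 3087735 + 2679689 - 1741630 - 1300156 + 614154 + 386155 - 124754 - 63261 + 12310 + 4565 - 385 - 77
= 3554345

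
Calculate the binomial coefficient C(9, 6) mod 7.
0

Using Lucas' theorem:
Write n=9 and k=6 in base 7:
n in base 7: [1, 2]
k in base 7: [0, 6]
C(9,6) mod 7 = ∏ C(n_i, k_i) mod 7
Digit binomials (mod 7): C(1,0) = 1; C(2,6) = 0 (k_i > n_i)
Product: 1 × 0 = 0 ≡ 0 (mod 7)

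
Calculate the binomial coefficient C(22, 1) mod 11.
0

Using Lucas' theorem:
Write n=22 and k=1 in base 11:
n in base 11: [2, 0]
k in base 11: [0, 1]
C(22,1) mod 11 = ∏ C(n_i, k_i) mod 11
Digit binomials (mod 11): C(2,0) = 1; C(0,1) = 0 (k_i > n_i)
Product: 1 × 0 = 0 ≡ 0 (mod 11)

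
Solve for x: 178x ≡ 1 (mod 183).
73

gcd(178, 183) = 1, so the inverse exists.
Extended Euclidean algorithm on (183, 178):
183 = 1 × 178 + 5  ⟹  5 = (1)·183 + (-1)·178
178 = 35 × 5 + 3  ⟹  3 = (-35)·183 + (36)·178
5 = 1 × 3 + 2  ⟹  2 = (36)·183 + (-37)·178
3 = 1 × 2 + 1  ⟹  1 = (-71)·183 + (73)·178
So (73)·178 ≡ 1 (mod 183), i.e. 178^(-1) ≡ 73 (mod 183).
Check: 178 × 73 = 12994 ≡ 1 (mod 183)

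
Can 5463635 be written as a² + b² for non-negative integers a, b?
Not possible

Factorization: 5463635 = 5 × 103^3
By Fermat: n is sum of two squares iff every prime p ≡ 3 (mod 4) appears to even power.
Prime(s) ≡ 3 (mod 4) with odd exponent: [(103, 3)]
Therefore 5463635 cannot be expressed as a² + b².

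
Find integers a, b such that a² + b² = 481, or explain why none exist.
9² + 20² (a=9, b=20)

Factorization: 481 = 13 × 37
By Fermat: n is sum of two squares iff every prime p ≡ 3 (mod 4) appears to even power.
All primes ≡ 3 (mod 4) appear to even power.
Search a = 0, 1, 2, … for 481 - a² a perfect square: first hit at a = 9: 481 - 81 = 400 = 20².
481 = 9² + 20² = 81 + 400 ✓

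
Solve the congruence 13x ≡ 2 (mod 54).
x ≡ 50 (mod 54)

gcd(13, 54) = 1, which divides 2, so solutions exist.
Find 13^(-1) mod 54 by the extended Euclidean algorithm:
54 = 4 × 13 + 2  ⟹  2 = (1)·54 + (-4)·13
13 = 6 × 2 + 1  ⟹  1 = (-6)·54 + (25)·13
So (25)·13 ≡ 1 (mod 54), i.e. 13^(-1) ≡ 25 (mod 54).
x ≡ 25 × 2 = 50 ≡ 50 (mod 54).
Check: 13 × 50 = 650 ≡ 2 (mod 54).
Unique solution: x ≡ 50 (mod 54)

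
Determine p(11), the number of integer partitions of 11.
56

p(n) counts ways to write n as a sum of positive integers (order ignored).
Euler's pentagonal recurrence: p(k) = p(k-1) + p(k-2) - p(k-5) - p(k-7) + p(k-12) + p(k-15) - ... (offsets j(3j∓1)/2, signs ++--, p(0)=1, p(<0)=0).
DP table for k = 0..10: p(0)=1, p(1)=1, p(2)=2, p(3)=3, p(4)=5, p(5)=7, p(6)=11, p(7)=15, p(8)=22, p(9)=30, p(10)=42.
Final step: p(11) = p(10) + p(9) - p(6) - p(4)
= 42 + 30 - 11 - 5
= 56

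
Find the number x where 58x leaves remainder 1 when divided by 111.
67

gcd(58, 111) = 1, so the inverse exists.
Extended Euclidean algorithm on (111, 58):
111 = 1 × 58 + 53  ⟹  53 = (1)·111 + (-1)·58
58 = 1 × 53 + 5  ⟹  5 = (-1)·111 + (2)·58
53 = 10 × 5 + 3  ⟹  3 = (11)·111 + (-21)·58
5 = 1 × 3 + 2  ⟹  2 = (-12)·111 + (23)·58
3 = 1 × 2 + 1  ⟹  1 = (23)·111 + (-44)·58
So (-44)·58 ≡ 1 (mod 111), i.e. 58^(-1) ≡ -44 ≡ 67 (mod 111).
Check: 58 × 67 = 3886 ≡ 1 (mod 111)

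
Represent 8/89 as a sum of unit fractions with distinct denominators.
1/12 + 1/153 + 1/54468

Greedy algorithm:
8/89: ceiling(89/8) = 12, use 1/12
7/1068: ceiling(1068/7) = 153, use 1/153
1/54468: ceiling(54468/1) = 54468, use 1/54468
Result: 8/89 = 1/12 + 1/153 + 1/54468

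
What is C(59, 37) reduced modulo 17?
15

Using Lucas' theorem:
Write n=59 and k=37 in base 17:
n in base 17: [3, 8]
k in base 17: [2, 3]
C(59,37) mod 17 = ∏ C(n_i, k_i) mod 17
Digit binomials (mod 17): C(3,2) = 3; C(8,3) = 56 ≡ 5
Product: 3 × 5 = 15 ≡ 15 (mod 17)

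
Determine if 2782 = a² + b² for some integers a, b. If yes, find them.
Not possible

Factorization: 2782 = 2 × 13 × 107
By Fermat: n is sum of two squares iff every prime p ≡ 3 (mod 4) appears to even power.
Prime(s) ≡ 3 (mod 4) with odd exponent: [(107, 1)]
Therefore 2782 cannot be expressed as a² + b².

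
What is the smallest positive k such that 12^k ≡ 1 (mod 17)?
16

17 is prime, so ord(12) divides φ(17) = 16.
Divisors of 16: 1, 2, 4, 8, 16.
Repeated squaring: 12^1 ≡ 12, 12^2 ≡ 8, 12^4 ≡ 13, 12^8 ≡ 16, 12^16 ≡ 1 (mod 17).
Test 12^d mod 17 for each divisor d in increasing order:
12^1 ≡ 12
12^2 ≡ 8
12^4 ≡ 13
12^8 ≡ 16
12^16 ≡ 1  ← first divisor giving 1
The order is 16.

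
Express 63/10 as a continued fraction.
[6; 3, 3]

Euclidean algorithm steps:
63 = 6 × 10 + 3
10 = 3 × 3 + 1
3 = 3 × 1 + 0
Continued fraction: [6; 3, 3]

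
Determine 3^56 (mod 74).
9

Repeated squaring. Binary of 56 = 111000.
3^1 ≡ 3 (mod 74); 3^2 ≡ 9 (mod 74); 3^4 ≡ 7 (mod 74); 3^8 ≡ 49 (mod 74); 3^16 ≡ 33 (mod 74); 3^32 ≡ 53 (mod 74)
3^56 = 3^8 × 3^16 × 3^32 ≡ 9 (mod 74)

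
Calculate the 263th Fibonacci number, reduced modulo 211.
89

Matrix identity: Q^n = [[F_(n+1), F_n], [F_n, F_(n-1)]] with Q = [[1,1],[1,0]].
n = 263 = 100000111₂. Square-and-multiply, entries mod 211:
Q^1 = [[1,1],[1,0]]
Q^2 = (Q^1)² = [[2,1],[1,1]]
Q^4 = (Q^2)² = [[5,3],[3,2]]
Q^8 = (Q^4)² = [[34,21],[21,13]]
Q^16 = (Q^8)² = [[120,143],[143,188]]
Q^32 = (Q^16)² = [[34,156],[156,89]]
Q^65 = (Q^32)²·Q = [[159,172],[172,198]]
Q^131 = (Q^65)²·Q = [[8,5],[5,3]]
Q^263 = (Q^131)²·Q = [[144,89],[89,55]]
F_263 mod 211 = Q^263[0][1] = 89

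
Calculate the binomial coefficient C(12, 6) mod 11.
0

Using Lucas' theorem:
Write n=12 and k=6 in base 11:
n in base 11: [1, 1]
k in base 11: [0, 6]
C(12,6) mod 11 = ∏ C(n_i, k_i) mod 11
Digit binomials (mod 11): C(1,0) = 1; C(1,6) = 0 (k_i > n_i)
Product: 1 × 0 = 0 ≡ 0 (mod 11)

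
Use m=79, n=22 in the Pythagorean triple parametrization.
(5757, 3476, 6725)

Euclid's formula: a = m² - n², b = 2mn, c = m² + n²
m = 79, n = 22
a = 79² - 22² = 6241 - 484 = 5757
b = 2 × 79 × 22 = 3476
c = 79² + 22² = 6241 + 484 = 6725
Verification: 5757² + 3476² = 33143049 + 12082576 = 45225625 = 6725² ✓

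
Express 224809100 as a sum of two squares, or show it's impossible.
Not possible

Factorization: 224809100 = 2^2 × 5^2 × 131^3
By Fermat: n is sum of two squares iff every prime p ≡ 3 (mod 4) appears to even power.
Prime(s) ≡ 3 (mod 4) with odd exponent: [(131, 3)]
Therefore 224809100 cannot be expressed as a² + b².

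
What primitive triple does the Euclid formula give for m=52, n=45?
(679, 4680, 4729)

Euclid's formula: a = m² - n², b = 2mn, c = m² + n²
m = 52, n = 45
a = 52² - 45² = 2704 - 2025 = 679
b = 2 × 52 × 45 = 4680
c = 52² + 45² = 2704 + 2025 = 4729
Verification: 679² + 4680² = 461041 + 21902400 = 22363441 = 4729² ✓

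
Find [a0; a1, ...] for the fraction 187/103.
[1; 1, 4, 2, 2, 1, 2]

Euclidean algorithm steps:
187 = 1 × 103 + 84
103 = 1 × 84 + 19
84 = 4 × 19 + 8
19 = 2 × 8 + 3
8 = 2 × 3 + 2
3 = 1 × 2 + 1
2 = 2 × 1 + 0
Continued fraction: [1; 1, 4, 2, 2, 1, 2]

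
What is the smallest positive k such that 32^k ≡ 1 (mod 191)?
19

191 is prime, so ord(32) divides φ(191) = 190.
Divisors of 190: 1, 2, 5, 10, 19, 38, 95, 190.
Repeated squaring: 32^1 ≡ 32, 32^2 ≡ 69, 32^4 ≡ 177, 32^8 ≡ 5, 32^16 ≡ 25, 32^32 ≡ 52, 32^64 ≡ 30, 32^128 ≡ 136 (mod 191).
Test 32^d mod 191 for each divisor d in increasing order:
32^1 ≡ 32
32^2 ≡ 69
32^5 = 32^4·32^1 ≡ 125
32^10 = 32^8·32^2 ≡ 154
32^19 = 32^16·32^2·32^1 ≡ 1  ← first divisor giving 1
The order is 19.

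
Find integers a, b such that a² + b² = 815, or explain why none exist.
Not possible

Factorization: 815 = 5 × 163
By Fermat: n is sum of two squares iff every prime p ≡ 3 (mod 4) appears to even power.
Prime(s) ≡ 3 (mod 4) with odd exponent: [(163, 1)]
Therefore 815 cannot be expressed as a² + b².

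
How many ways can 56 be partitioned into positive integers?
526823

p(n) counts ways to write n as a sum of positive integers (order ignored).
Euler's pentagonal recurrence: p(k) = p(k-1) + p(k-2) - p(k-5) - p(k-7) + p(k-12) + p(k-15) - ... (offsets j(3j∓1)/2, signs ++--, p(0)=1, p(<0)=0).
DP table for k = 0..55: p(0)=1, p(1)=1, p(2)=2, p(3)=3, p(4)=5, p(5)=7, p(6)=11, p(7)=15, p(8)=22, p(9)=30, p(10)=42, p(11)=56, p(12)=77, p(13)=101, p(14)=135, p(15)=176, p(16)=231, p(17)=297, p(18)=385, p(19)=490, p(20)=627, p(21)=792, p(22)=1002, p(23)=1255, p(24)=1575, p(25)=1958, p(26)=2436, p(27)=3010, p(28)=3718, p(29)=4565, p(30)=5604, p(31)=6842, p(32)=8349, p(33)=10143, p(34)=12310, p(35)=14883, p(36)=17977, p(37)=21637, p(38)=26015, p(39)=31185, p(40)=37338, p(41)=44583, p(42)=53174, p(43)=63261, p(44)=75175, p(45)=89134, p(46)=105558, p(47)=124754, p(48)=147273, p(49)=173525, p(50)=204226, p(51)=239943, p(52)=281589, p(53)=329931, p(54)=386155, p(55)=451276.
Final step: p(56) = p(55) + p(54) - p(51) - p(49) + p(44) + p(41) - p(34) - p(30) + p(21) + p(16) - p(5)
= 451276 + 386155 - 239943 - 173525 + 75175 + 44583 - 12310 - 5604 + 792 + 231 - 7
= 526823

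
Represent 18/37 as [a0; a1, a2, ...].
[0; 2, 18]

Euclidean algorithm steps:
18 = 0 × 37 + 18
37 = 2 × 18 + 1
18 = 18 × 1 + 0
Continued fraction: [0; 2, 18]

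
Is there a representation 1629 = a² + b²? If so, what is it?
27² + 30² (a=27, b=30)

Factorization: 1629 = 3^2 × 181
By Fermat: n is sum of two squares iff every prime p ≡ 3 (mod 4) appears to even power.
All primes ≡ 3 (mod 4) appear to even power.
Search a = 0, 1, 2, … for 1629 - a² a perfect square: first hit at a = 27: 1629 - 729 = 900 = 30².
1629 = 27² + 30² = 729 + 900 ✓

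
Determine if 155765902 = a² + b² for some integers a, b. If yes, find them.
Not possible

Factorization: 155765902 = 2 × 29 × 139^3
By Fermat: n is sum of two squares iff every prime p ≡ 3 (mod 4) appears to even power.
Prime(s) ≡ 3 (mod 4) with odd exponent: [(139, 3)]
Therefore 155765902 cannot be expressed as a² + b².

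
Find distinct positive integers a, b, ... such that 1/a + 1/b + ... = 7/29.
1/5 + 1/25 + 1/725

Greedy algorithm:
7/29: ceiling(29/7) = 5, use 1/5
6/145: ceiling(145/6) = 25, use 1/25
1/725: ceiling(725/1) = 725, use 1/725
Result: 7/29 = 1/5 + 1/25 + 1/725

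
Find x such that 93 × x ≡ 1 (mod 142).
113

gcd(93, 142) = 1, so the inverse exists.
Extended Euclidean algorithm on (142, 93):
142 = 1 × 93 + 49  ⟹  49 = (1)·142 + (-1)·93
93 = 1 × 49 + 44  ⟹  44 = (-1)·142 + (2)·93
49 = 1 × 44 + 5  ⟹  5 = (2)·142 + (-3)·93
44 = 8 × 5 + 4  ⟹  4 = (-17)·142 + (26)·93
5 = 1 × 4 + 1  ⟹  1 = (19)·142 + (-29)·93
So (-29)·93 ≡ 1 (mod 142), i.e. 93^(-1) ≡ -29 ≡ 113 (mod 142).
Check: 93 × 113 = 10509 ≡ 1 (mod 142)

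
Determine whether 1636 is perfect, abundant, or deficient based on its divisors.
deficient

Proper divisors of 1636: sum = 1 + 2 + 4 + 409 + 818 = 1234
Since 1234 < 1636, 1636 is deficient.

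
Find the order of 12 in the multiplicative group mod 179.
89

179 is prime, so ord(12) divides φ(179) = 178.
Divisors of 178: 1, 2, 89, 178.
Repeated squaring: 12^1 ≡ 12, 12^2 ≡ 144, 12^4 ≡ 151, 12^8 ≡ 68, 12^16 ≡ 149, 12^32 ≡ 5, 12^64 ≡ 25, 12^128 ≡ 88 (mod 179).
Test 12^d mod 179 for each divisor d in increasing order:
12^1 ≡ 12
12^2 ≡ 144
12^89 = 12^64·12^16·12^8·12^1 ≡ 1  ← first divisor giving 1
The order is 89.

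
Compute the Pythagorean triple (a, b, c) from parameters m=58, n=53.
(555, 6148, 6173)

Euclid's formula: a = m² - n², b = 2mn, c = m² + n²
m = 58, n = 53
a = 58² - 53² = 3364 - 2809 = 555
b = 2 × 58 × 53 = 6148
c = 58² + 53² = 3364 + 2809 = 6173
Verification: 555² + 6148² = 308025 + 37797904 = 38105929 = 6173² ✓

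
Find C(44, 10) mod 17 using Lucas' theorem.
1

Using Lucas' theorem:
Write n=44 and k=10 in base 17:
n in base 17: [2, 10]
k in base 17: [0, 10]
C(44,10) mod 17 = ∏ C(n_i, k_i) mod 17
Digit binomials (mod 17): C(2,0) = 1; C(10,10) = 1
Product: 1 × 1 = 1 ≡ 1 (mod 17)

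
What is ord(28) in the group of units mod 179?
178

179 is prime, so ord(28) divides φ(179) = 178.
Divisors of 178: 1, 2, 89, 178.
Repeated squaring: 28^1 ≡ 28, 28^2 ≡ 68, 28^4 ≡ 149, 28^8 ≡ 5, 28^16 ≡ 25, 28^32 ≡ 88, 28^64 ≡ 47, 28^128 ≡ 61 (mod 179).
Test 28^d mod 179 for each divisor d in increasing order:
28^1 ≡ 28
28^2 ≡ 68
28^89 = 28^64·28^16·28^8·28^1 ≡ 178
28^178 = 28^128·28^32·28^16·28^2 ≡ 1  ← first divisor giving 1
The order is 178.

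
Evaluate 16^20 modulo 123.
1

Repeated squaring. Binary of 20 = 10100.
16^1 ≡ 16 (mod 123); 16^2 ≡ 10 (mod 123); 16^4 ≡ 100 (mod 123); 16^8 ≡ 37 (mod 123); 16^16 ≡ 16 (mod 123)
16^20 = 16^4 × 16^16 ≡ 1 (mod 123)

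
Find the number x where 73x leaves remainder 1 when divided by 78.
31

gcd(73, 78) = 1, so the inverse exists.
Extended Euclidean algorithm on (78, 73):
78 = 1 × 73 + 5  ⟹  5 = (1)·78 + (-1)·73
73 = 14 × 5 + 3  ⟹  3 = (-14)·78 + (15)·73
5 = 1 × 3 + 2  ⟹  2 = (15)·78 + (-16)·73
3 = 1 × 2 + 1  ⟹  1 = (-29)·78 + (31)·73
So (31)·73 ≡ 1 (mod 78), i.e. 73^(-1) ≡ 31 (mod 78).
Check: 73 × 31 = 2263 ≡ 1 (mod 78)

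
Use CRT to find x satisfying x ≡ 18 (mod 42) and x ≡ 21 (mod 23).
228

Using Chinese Remainder Theorem:
M = 42 × 23 = 966
M1 = 23, M2 = 42
y1 = 23^(-1) mod 42 = 11
y2 = 42^(-1) mod 23 = 17
x = (18×23×11 + 21×42×17) mod 966 = 228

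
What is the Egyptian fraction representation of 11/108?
1/10 + 1/540

Greedy algorithm:
11/108: ceiling(108/11) = 10, use 1/10
1/540: ceiling(540/1) = 540, use 1/540
Result: 11/108 = 1/10 + 1/540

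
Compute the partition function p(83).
23338469

p(n) counts ways to write n as a sum of positive integers (order ignored).
Euler's pentagonal recurrence: p(k) = p(k-1) + p(k-2) - p(k-5) - p(k-7) + p(k-12) + p(k-15) - ... (offsets j(3j∓1)/2, signs ++--, p(0)=1, p(<0)=0).
DP table for k = 0..82: p(0)=1, p(1)=1, p(2)=2, p(3)=3, p(4)=5, p(5)=7, p(6)=11, p(7)=15, p(8)=22, p(9)=30, p(10)=42, p(11)=56, p(12)=77, p(13)=101, p(14)=135, p(15)=176, p(16)=231, p(17)=297, p(18)=385, p(19)=490, p(20)=627, p(21)=792, p(22)=1002, p(23)=1255, p(24)=1575, p(25)=1958, p(26)=2436, p(27)=3010, p(28)=3718, p(29)=4565, p(30)=5604, p(31)=6842, p(32)=8349, p(33)=10143, p(34)=12310, p(35)=14883, p(36)=17977, p(37)=21637, p(38)=26015, p(39)=31185, p(40)=37338, p(41)=44583, p(42)=53174, p(43)=63261, p(44)=75175, p(45)=89134, p(46)=105558, p(47)=124754, p(48)=147273, p(49)=173525, p(50)=204226, p(51)=239943, p(52)=281589, p(53)=329931, p(54)=386155, p(55)=451276, p(56)=526823, p(57)=614154, p(58)=715220, p(59)=831820, p(60)=966467, p(61)=1121505, p(62)=1300156, p(63)=1505499, p(64)=1741630, p(65)=2012558, p(66)=2323520, p(67)=2679689, p(68)=3087735, p(69)=3554345, p(70)=4087968, p(71)=4697205, p(72)=5392783, p(73)=6185689, p(74)=7089500, p(75)=8118264, p(76)=9289091, p(77)=10619863, p(78)=12132164, p(79)=13848650, p(80)=15796476, p(81)=18004327, p(82)=20506255.
Final step: p(83) = p(82) + p(81) - p(78) - p(76) + p(71) + p(68) - p(61) - p(57) + p(48) + p(43) - p(32) - p(26) + p(13) + p(6)
= 20506255 + 18004327 - 12132164 - 9289091 + 4697205 + 3087735 - 1121505 - 614154 + 147273 + 63261 - 8349 - 2436 + 101 + 11
= 23338469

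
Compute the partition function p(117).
1327710076

p(n) counts ways to write n as a sum of positive integers (order ignored).
Euler's pentagonal recurrence: p(k) = p(k-1) + p(k-2) - p(k-5) - p(k-7) + p(k-12) + p(k-15) - ... (offsets j(3j∓1)/2, signs ++--, p(0)=1, p(<0)=0).
DP table for k = 0..116: p(0)=1, p(1)=1, p(2)=2, p(3)=3, p(4)=5, p(5)=7, p(6)=11, p(7)=15, p(8)=22, p(9)=30, p(10)=42, p(11)=56, p(12)=77, p(13)=101, p(14)=135, p(15)=176, p(16)=231, p(17)=297, p(18)=385, p(19)=490, p(20)=627, p(21)=792, p(22)=1002, p(23)=1255, p(24)=1575, p(25)=1958, p(26)=2436, p(27)=3010, p(28)=3718, p(29)=4565, p(30)=5604, p(31)=6842, p(32)=8349, p(33)=10143, p(34)=12310, p(35)=14883, p(36)=17977, p(37)=21637, p(38)=26015, p(39)=31185, p(40)=37338, p(41)=44583, p(42)=53174, p(43)=63261, p(44)=75175, p(45)=89134, p(46)=105558, p(47)=124754, p(48)=147273, p(49)=173525, p(50)=204226, p(51)=239943, p(52)=281589, p(53)=329931, p(54)=386155, p(55)=451276, p(56)=526823, p(57)=614154, p(58)=715220, p(59)=831820, p(60)=966467, p(61)=1121505, p(62)=1300156, p(63)=1505499, p(64)=1741630, p(65)=2012558, p(66)=2323520, p(67)=2679689, p(68)=3087735, p(69)=3554345, p(70)=4087968, p(71)=4697205, p(72)=5392783, p(73)=6185689, p(74)=7089500, p(75)=8118264, p(76)=9289091, p(77)=10619863, p(78)=12132164, p(79)=13848650, p(80)=15796476, p(81)=18004327, p(82)=20506255, p(83)=23338469, p(84)=26543660, p(85)=30167357, p(86)=34262962, p(87)=38887673, p(88)=44108109, p(89)=49995925, p(90)=56634173, p(91)=64112359, p(92)=72533807, p(93)=82010177, p(94)=92669720, p(95)=104651419, p(96)=118114304, p(97)=133230930, p(98)=150198136, p(99)=169229875, p(100)=190569292, p(101)=214481126, p(102)=241265379, p(103)=271248950, p(104)=304801365, p(105)=342325709, p(106)=384276336, p(107)=431149389, p(108)=483502844, p(109)=541946240, p(110)=607163746, p(111)=679903203, p(112)=761002156, p(113)=851376628, p(114)=952050665, p(115)=1064144451, p(116)=1188908248.
Final step: p(117) = p(116) + p(115) - p(112) - p(110) + p(105) + p(102) - p(95) - p(91) + p(82) + p(77) - p(66) - p(60) + p(47) + p(40) - p(25) - p(17) + p(0)
= 1188908248 + 1064144451 - 761002156 - 607163746 + 342325709 + 241265379 - 104651419 - 64112359 + 20506255 + 10619863 - 2323520 - 966467 + 124754 + 37338 - 1958 - 297 + 1
= 1327710076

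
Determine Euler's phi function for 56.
24

56 = 2^3 × 7
φ(n) = n × ∏(1 - 1/p) for each prime p dividing n
φ(56) = 56 × (1 - 1/2) × (1 - 1/7) = 24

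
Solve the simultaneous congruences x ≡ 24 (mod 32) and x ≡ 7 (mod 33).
568

Using Chinese Remainder Theorem:
M = 32 × 33 = 1056
M1 = 33, M2 = 32
y1 = 33^(-1) mod 32 = 1
y2 = 32^(-1) mod 33 = 32
x = (24×33×1 + 7×32×32) mod 1056 = 568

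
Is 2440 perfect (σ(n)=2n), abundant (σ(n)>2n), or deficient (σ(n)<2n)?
abundant

Proper divisors of 2440: sum = 1 + 2 + 4 + 5 + 8 + 10 + 20 + 40 + 61 + 122 + 244 + 305 + 488 + 610 + 1220 = 3140
Since 3140 > 2440, 2440 is abundant.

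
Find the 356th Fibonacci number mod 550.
217

Matrix identity: Q^n = [[F_(n+1), F_n], [F_n, F_(n-1)]] with Q = [[1,1],[1,0]].
n = 356 = 101100100₂. Square-and-multiply, entries mod 550:
Q^1 = [[1,1],[1,0]]
Q^2 = (Q^1)² = [[2,1],[1,1]]
Q^5 = (Q^2)²·Q = [[8,5],[5,3]]
Q^11 = (Q^5)²·Q = [[144,89],[89,55]]
Q^22 = (Q^11)² = [[57,111],[111,496]]
Q^44 = (Q^22)² = [[170,333],[333,387]]
Q^89 = (Q^44)²·Q = [[220,89],[89,131]]
Q^178 = (Q^89)² = [[221,439],[439,332]]
Q^356 = (Q^178)² = [[112,217],[217,445]]
F_356 mod 550 = Q^356[0][1] = 217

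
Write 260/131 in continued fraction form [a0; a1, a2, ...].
[1; 1, 64, 2]

Euclidean algorithm steps:
260 = 1 × 131 + 129
131 = 1 × 129 + 2
129 = 64 × 2 + 1
2 = 2 × 1 + 0
Continued fraction: [1; 1, 64, 2]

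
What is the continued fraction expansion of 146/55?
[2; 1, 1, 1, 8, 2]

Euclidean algorithm steps:
146 = 2 × 55 + 36
55 = 1 × 36 + 19
36 = 1 × 19 + 17
19 = 1 × 17 + 2
17 = 8 × 2 + 1
2 = 2 × 1 + 0
Continued fraction: [2; 1, 1, 1, 8, 2]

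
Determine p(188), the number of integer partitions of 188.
1398341745571

p(n) counts ways to write n as a sum of positive integers (order ignored).
Euler's pentagonal recurrence: p(k) = p(k-1) + p(k-2) - p(k-5) - p(k-7) + p(k-12) + p(k-15) - ... (offsets j(3j∓1)/2, signs ++--, p(0)=1, p(<0)=0).
DP table for k = 0..187: p(0)=1, p(1)=1, p(2)=2, p(3)=3, p(4)=5, p(5)=7, p(6)=11, p(7)=15, p(8)=22, p(9)=30, p(10)=42, p(11)=56, p(12)=77, p(13)=101, p(14)=135, p(15)=176, p(16)=231, p(17)=297, p(18)=385, p(19)=490, p(20)=627, p(21)=792, p(22)=1002, p(23)=1255, p(24)=1575, p(25)=1958, p(26)=2436, p(27)=3010, p(28)=3718, p(29)=4565, p(30)=5604, p(31)=6842, p(32)=8349, p(33)=10143, p(34)=12310, p(35)=14883, p(36)=17977, p(37)=21637, p(38)=26015, p(39)=31185, p(40)=37338, p(41)=44583, p(42)=53174, p(43)=63261, p(44)=75175, p(45)=89134, p(46)=105558, p(47)=124754, p(48)=147273, p(49)=173525, p(50)=204226, p(51)=239943, p(52)=281589, p(53)=329931, p(54)=386155, p(55)=451276, p(56)=526823, p(57)=614154, p(58)=715220, p(59)=831820, p(60)=966467, p(61)=1121505, p(62)=1300156, p(63)=1505499, p(64)=1741630, p(65)=2012558, p(66)=2323520, p(67)=2679689, p(68)=3087735, p(69)=3554345, p(70)=4087968, p(71)=4697205, p(72)=5392783, p(73)=6185689, p(74)=7089500, p(75)=8118264, p(76)=9289091, p(77)=10619863, p(78)=12132164, p(79)=13848650, p(80)=15796476, p(81)=18004327, p(82)=20506255, p(83)=23338469, p(84)=26543660, p(85)=30167357, p(86)=34262962, p(87)=38887673, p(88)=44108109, p(89)=49995925, p(90)=56634173, p(91)=64112359, p(92)=72533807, p(93)=82010177, p(94)=92669720, p(95)=104651419, p(96)=118114304, p(97)=133230930, p(98)=150198136, p(99)=169229875, p(100)=190569292, p(101)=214481126, p(102)=241265379, p(103)=271248950, p(104)=304801365, p(105)=342325709, p(106)=384276336, p(107)=431149389, p(108)=483502844, p(109)=541946240, p(110)=607163746, p(111)=679903203, p(112)=761002156, p(113)=851376628, p(114)=952050665, p(115)=1064144451, p(116)=1188908248, p(117)=1327710076, p(118)=1482074143, p(119)=1653668665, p(120)=1844349560, p(121)=2056148051, p(122)=2291320912, p(123)=2552338241, p(124)=2841940500, p(125)=3163127352, p(126)=3519222692, p(127)=3913864295, p(128)=4351078600, p(129)=4835271870, p(130)=5371315400, p(131)=5964539504, p(132)=6620830889, p(133)=7346629512, p(134)=8149040695, p(135)=9035836076, p(136)=10015581680, p(137)=11097645016, p(138)=12292341831, p(139)=13610949895, p(140)=15065878135, p(141)=16670689208, p(142)=18440293320, p(143)=20390982757, p(144)=22540654445, p(145)=24908858009, p(146)=27517052599, p(147)=30388671978, p(148)=33549419497, p(149)=37027355200, p(150)=40853235313, p(151)=45060624582, p(152)=49686288421, p(153)=54770336324, p(154)=60356673280, p(155)=66493182097, p(156)=73232243759, p(157)=80630964769, p(158)=88751778802, p(159)=97662728555, p(160)=107438159466, p(161)=118159068427, p(162)=129913904637, p(163)=142798995930, p(164)=156919475295, p(165)=172389800255, p(166)=189334822579, p(167)=207890420102, p(168)=228204732751, p(169)=250438925115, p(170)=274768617130, p(171)=301384802048, p(172)=330495499613, p(173)=362326859895, p(174)=397125074750, p(175)=435157697830, p(176)=476715857290, p(177)=522115831195, p(178)=571701605655, p(179)=625846753120, p(180)=684957390936, p(181)=749474411781, p(182)=819876908323, p(183)=896684817527, p(184)=980462880430, p(185)=1071823774337, p(186)=1171432692373, p(187)=1280011042268.
Final step: p(188) = p(187) + p(186) - p(183) - p(181) + p(176) + p(173) - p(166) - p(162) + p(153) + p(148) - p(137) - p(131) + p(118) + p(111) - p(96) - p(88) + p(71) + p(62) - p(43) - p(33) + p(12) + p(1)
= 1280011042268 + 1171432692373 - 896684817527 - 749474411781 + 476715857290 + 362326859895 - 189334822579 - 129913904637 + 54770336324 + 33549419497 - 11097645016 - 5964539504 + 1482074143 + 679903203 - 118114304 - 44108109 + 4697205 + 1300156 - 63261 - 10143 + 77 + 1
= 1398341745571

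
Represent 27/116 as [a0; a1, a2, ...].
[0; 4, 3, 2, 1, 2]

Euclidean algorithm steps:
27 = 0 × 116 + 27
116 = 4 × 27 + 8
27 = 3 × 8 + 3
8 = 2 × 3 + 2
3 = 1 × 2 + 1
2 = 2 × 1 + 0
Continued fraction: [0; 4, 3, 2, 1, 2]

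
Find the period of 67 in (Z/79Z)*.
13

79 is prime, so ord(67) divides φ(79) = 78.
Divisors of 78: 1, 2, 3, 6, 13, 26, 39, 78.
Repeated squaring: 67^1 ≡ 67, 67^2 ≡ 65, 67^4 ≡ 38, 67^8 ≡ 22, 67^16 ≡ 10, 67^32 ≡ 21, 67^64 ≡ 46 (mod 79).
Test 67^d mod 79 for each divisor d in increasing order:
67^1 ≡ 67
67^2 ≡ 65
67^3 = 67^2·67^1 ≡ 10
67^6 = 67^4·67^2 ≡ 21
67^13 = 67^8·67^4·67^1 ≡ 1  ← first divisor giving 1
The order is 13.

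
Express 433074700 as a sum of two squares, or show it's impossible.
Not possible

Factorization: 433074700 = 2^2 × 5^2 × 163^3
By Fermat: n is sum of two squares iff every prime p ≡ 3 (mod 4) appears to even power.
Prime(s) ≡ 3 (mod 4) with odd exponent: [(163, 3)]
Therefore 433074700 cannot be expressed as a² + b².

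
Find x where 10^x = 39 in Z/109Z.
35

Baby-step giant-step with step n = ⌈√109⌉ = 11.
Baby steps 10^j mod 109 (j:value) for j=0..10: 0:1, 1:10, 2:100, 3:19, 4:81, 5:47, 6:34, 7:13, 8:21, 9:101, 10:29.
Giant-step multiplier: 10^(-11) ≡ 10^(108-11) = 10^97 ≡ 53 (mod 109).
Giant steps γ_i = 39·53^i mod 109: γ_0=39, γ_1=105, γ_2=6, γ_3=100 (in table at j=2).
x = i·n + j = 3·11 + 2 = 35.
Check: 10^35 ≡ 39 (mod 109).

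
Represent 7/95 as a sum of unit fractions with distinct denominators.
1/14 + 1/444 + 1/295260

Greedy algorithm:
7/95: ceiling(95/7) = 14, use 1/14
3/1330: ceiling(1330/3) = 444, use 1/444
1/295260: ceiling(295260/1) = 295260, use 1/295260
Result: 7/95 = 1/14 + 1/444 + 1/295260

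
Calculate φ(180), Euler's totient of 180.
48

180 = 2^2 × 3^2 × 5
φ(n) = n × ∏(1 - 1/p) for each prime p dividing n
φ(180) = 180 × (1 - 1/2) × (1 - 1/3) × (1 - 1/5) = 48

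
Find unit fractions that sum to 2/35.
1/18 + 1/630

Greedy algorithm:
2/35: ceiling(35/2) = 18, use 1/18
1/630: ceiling(630/1) = 630, use 1/630
Result: 2/35 = 1/18 + 1/630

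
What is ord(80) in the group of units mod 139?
23

139 is prime, so ord(80) divides φ(139) = 138.
Divisors of 138: 1, 2, 3, 6, 23, 46, 69, 138.
Repeated squaring: 80^1 ≡ 80, 80^2 ≡ 6, 80^4 ≡ 36, 80^8 ≡ 45, 80^16 ≡ 79, 80^32 ≡ 125, 80^64 ≡ 57, 80^128 ≡ 52 (mod 139).
Test 80^d mod 139 for each divisor d in increasing order:
80^1 ≡ 80
80^2 ≡ 6
80^3 = 80^2·80^1 ≡ 63
80^6 = 80^4·80^2 ≡ 77
80^23 = 80^16·80^4·80^2·80^1 ≡ 1  ← first divisor giving 1
The order is 23.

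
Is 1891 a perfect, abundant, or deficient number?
deficient

Proper divisors of 1891: sum = 1 + 31 + 61 = 93
Since 93 < 1891, 1891 is deficient.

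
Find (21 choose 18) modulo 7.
0

Using Lucas' theorem:
Write n=21 and k=18 in base 7:
n in base 7: [3, 0]
k in base 7: [2, 4]
C(21,18) mod 7 = ∏ C(n_i, k_i) mod 7
Digit binomials (mod 7): C(3,2) = 3; C(0,4) = 0 (k_i > n_i)
Product: 3 × 0 = 0 ≡ 0 (mod 7)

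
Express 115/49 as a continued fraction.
[2; 2, 1, 7, 2]

Euclidean algorithm steps:
115 = 2 × 49 + 17
49 = 2 × 17 + 15
17 = 1 × 15 + 2
15 = 7 × 2 + 1
2 = 2 × 1 + 0
Continued fraction: [2; 2, 1, 7, 2]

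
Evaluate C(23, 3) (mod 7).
0

Using Lucas' theorem:
Write n=23 and k=3 in base 7:
n in base 7: [3, 2]
k in base 7: [0, 3]
C(23,3) mod 7 = ∏ C(n_i, k_i) mod 7
Digit binomials (mod 7): C(3,0) = 1; C(2,3) = 0 (k_i > n_i)
Product: 1 × 0 = 0 ≡ 0 (mod 7)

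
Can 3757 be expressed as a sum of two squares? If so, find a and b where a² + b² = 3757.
6² + 61² (a=6, b=61)

Factorization: 3757 = 13 × 17^2
By Fermat: n is sum of two squares iff every prime p ≡ 3 (mod 4) appears to even power.
All primes ≡ 3 (mod 4) appear to even power.
Search a = 0, 1, 2, … for 3757 - a² a perfect square: first hit at a = 6: 3757 - 36 = 3721 = 61².
3757 = 6² + 61² = 36 + 3721 ✓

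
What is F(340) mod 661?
606

Matrix identity: Q^n = [[F_(n+1), F_n], [F_n, F_(n-1)]] with Q = [[1,1],[1,0]].
n = 340 = 101010100₂. Square-and-multiply, entries mod 661:
Q^1 = [[1,1],[1,0]]
Q^2 = (Q^1)² = [[2,1],[1,1]]
Q^5 = (Q^2)²·Q = [[8,5],[5,3]]
Q^10 = (Q^5)² = [[89,55],[55,34]]
Q^21 = (Q^10)²·Q = [[525,370],[370,155]]
Q^42 = (Q^21)² = [[61,420],[420,302]]
Q^85 = (Q^42)²·Q = [[98,329],[329,430]]
Q^170 = (Q^85)² = [[187,530],[530,318]]
Q^340 = (Q^170)² = [[572,606],[606,627]]
F_340 mod 661 = Q^340[0][1] = 606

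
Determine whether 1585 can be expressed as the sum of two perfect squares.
8² + 39² (a=8, b=39)

Factorization: 1585 = 5 × 317
By Fermat: n is sum of two squares iff every prime p ≡ 3 (mod 4) appears to even power.
All primes ≡ 3 (mod 4) appear to even power.
Search a = 0, 1, 2, … for 1585 - a² a perfect square: first hit at a = 8: 1585 - 64 = 1521 = 39².
1585 = 8² + 39² = 64 + 1521 ✓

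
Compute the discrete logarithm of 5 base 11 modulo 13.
3

Baby-step giant-step with step n = ⌈√13⌉ = 4.
Baby steps 11^j mod 13 (j:value) for j=0..3: 0:1, 1:11, 2:4, 3:5.
h = 5 is already in the table at j=3, so x = 3.
Check: 11^3 ≡ 5 (mod 13).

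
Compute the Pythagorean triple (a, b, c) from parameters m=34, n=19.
(795, 1292, 1517)

Euclid's formula: a = m² - n², b = 2mn, c = m² + n²
m = 34, n = 19
a = 34² - 19² = 1156 - 361 = 795
b = 2 × 34 × 19 = 1292
c = 34² + 19² = 1156 + 361 = 1517
Verification: 795² + 1292² = 632025 + 1669264 = 2301289 = 1517² ✓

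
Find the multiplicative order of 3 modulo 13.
3

13 is prime, so ord(3) divides φ(13) = 12.
Divisors of 12: 1, 2, 3, 4, 6, 12.
Repeated squaring: 3^1 ≡ 3, 3^2 ≡ 9, 3^4 ≡ 3, 3^8 ≡ 9 (mod 13).
Test 3^d mod 13 for each divisor d in increasing order:
3^1 ≡ 3
3^2 ≡ 9
3^3 = 3^2·3^1 ≡ 1  ← first divisor giving 1
The order is 3.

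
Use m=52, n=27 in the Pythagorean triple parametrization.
(1975, 2808, 3433)

Euclid's formula: a = m² - n², b = 2mn, c = m² + n²
m = 52, n = 27
a = 52² - 27² = 2704 - 729 = 1975
b = 2 × 52 × 27 = 2808
c = 52² + 27² = 2704 + 729 = 3433
Verification: 1975² + 2808² = 3900625 + 7884864 = 11785489 = 3433² ✓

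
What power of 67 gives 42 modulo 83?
51

Baby-step giant-step with step n = ⌈√83⌉ = 10.
Baby steps 67^j mod 83 (j:value) for j=0..9: 0:1, 1:67, 2:7, 3:54, 4:49, 5:46, 6:11, 7:73, 8:77, 9:13.
Giant-step multiplier: 67^(-10) ≡ 67^(82-10) = 67^72 ≡ 81 (mod 83).
Giant steps γ_i = 42·81^i mod 83: γ_0=42, γ_1=82, γ_2=2, γ_3=79, γ_4=8, γ_5=67 (in table at j=1).
x = i·n + j = 5·10 + 1 = 51.
Check: 67^51 ≡ 42 (mod 83).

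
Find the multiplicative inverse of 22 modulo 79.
18

gcd(22, 79) = 1, so the inverse exists.
Extended Euclidean algorithm on (79, 22):
79 = 3 × 22 + 13  ⟹  13 = (1)·79 + (-3)·22
22 = 1 × 13 + 9  ⟹  9 = (-1)·79 + (4)·22
13 = 1 × 9 + 4  ⟹  4 = (2)·79 + (-7)·22
9 = 2 × 4 + 1  ⟹  1 = (-5)·79 + (18)·22
So (18)·22 ≡ 1 (mod 79), i.e. 22^(-1) ≡ 18 (mod 79).
Check: 22 × 18 = 396 ≡ 1 (mod 79)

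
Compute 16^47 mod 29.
23

Repeated squaring. Binary of 47 = 101111.
16^1 ≡ 16 (mod 29); 16^2 ≡ 24 (mod 29); 16^4 ≡ 25 (mod 29); 16^8 ≡ 16 (mod 29); 16^16 ≡ 24 (mod 29); 16^32 ≡ 25 (mod 29)
16^47 = 16^1 × 16^2 × 16^4 × 16^8 × 16^32 ≡ 23 (mod 29)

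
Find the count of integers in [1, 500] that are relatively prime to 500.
200

500 = 2^2 × 5^3
φ(n) = n × ∏(1 - 1/p) for each prime p dividing n
φ(500) = 500 × (1 - 1/2) × (1 - 1/5) = 200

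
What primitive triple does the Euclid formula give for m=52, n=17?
(2415, 1768, 2993)

Euclid's formula: a = m² - n², b = 2mn, c = m² + n²
m = 52, n = 17
a = 52² - 17² = 2704 - 289 = 2415
b = 2 × 52 × 17 = 1768
c = 52² + 17² = 2704 + 289 = 2993
Verification: 2415² + 1768² = 5832225 + 3125824 = 8958049 = 2993² ✓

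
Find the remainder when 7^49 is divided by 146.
7

Repeated squaring. Binary of 49 = 110001.
7^1 ≡ 7 (mod 146); 7^2 ≡ 49 (mod 146); 7^4 ≡ 65 (mod 146); 7^8 ≡ 137 (mod 146); 7^16 ≡ 81 (mod 146); 7^32 ≡ 137 (mod 146)
7^49 = 7^1 × 7^16 × 7^32 ≡ 7 (mod 146)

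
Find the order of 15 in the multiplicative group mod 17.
8

17 is prime, so ord(15) divides φ(17) = 16.
Divisors of 16: 1, 2, 4, 8, 16.
Repeated squaring: 15^1 ≡ 15, 15^2 ≡ 4, 15^4 ≡ 16, 15^8 ≡ 1, 15^16 ≡ 1 (mod 17).
Test 15^d mod 17 for each divisor d in increasing order:
15^1 ≡ 15
15^2 ≡ 4
15^4 ≡ 16
15^8 ≡ 1  ← first divisor giving 1
The order is 8.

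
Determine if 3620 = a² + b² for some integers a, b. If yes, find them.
16² + 58² (a=16, b=58)

Factorization: 3620 = 2^2 × 5 × 181
By Fermat: n is sum of two squares iff every prime p ≡ 3 (mod 4) appears to even power.
All primes ≡ 3 (mod 4) appear to even power.
Search a = 0, 1, 2, … for 3620 - a² a perfect square: first hit at a = 16: 3620 - 256 = 3364 = 58².
3620 = 16² + 58² = 256 + 3364 ✓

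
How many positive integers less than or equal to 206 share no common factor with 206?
102

206 = 2 × 103
φ(n) = n × ∏(1 - 1/p) for each prime p dividing n
φ(206) = 206 × (1 - 1/2) × (1 - 1/103) = 102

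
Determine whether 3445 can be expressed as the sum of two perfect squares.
9² + 58² (a=9, b=58)

Factorization: 3445 = 5 × 13 × 53
By Fermat: n is sum of two squares iff every prime p ≡ 3 (mod 4) appears to even power.
All primes ≡ 3 (mod 4) appear to even power.
Search a = 0, 1, 2, … for 3445 - a² a perfect square: first hit at a = 9: 3445 - 81 = 3364 = 58².
3445 = 9² + 58² = 81 + 3364 ✓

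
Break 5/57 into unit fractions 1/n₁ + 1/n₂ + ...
1/12 + 1/228

Greedy algorithm:
5/57: ceiling(57/5) = 12, use 1/12
1/228: ceiling(228/1) = 228, use 1/228
Result: 5/57 = 1/12 + 1/228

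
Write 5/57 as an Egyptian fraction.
1/12 + 1/228

Greedy algorithm:
5/57: ceiling(57/5) = 12, use 1/12
1/228: ceiling(228/1) = 228, use 1/228
Result: 5/57 = 1/12 + 1/228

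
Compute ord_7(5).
6

7 is prime, so ord(5) divides φ(7) = 6.
Divisors of 6: 1, 2, 3, 6.
Repeated squaring: 5^1 ≡ 5, 5^2 ≡ 4, 5^4 ≡ 2 (mod 7).
Test 5^d mod 7 for each divisor d in increasing order:
5^1 ≡ 5
5^2 ≡ 4
5^3 = 5^2·5^1 ≡ 6
5^6 = 5^4·5^2 ≡ 1  ← first divisor giving 1
The order is 6.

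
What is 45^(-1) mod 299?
206

gcd(45, 299) = 1, so the inverse exists.
Extended Euclidean algorithm on (299, 45):
299 = 6 × 45 + 29  ⟹  29 = (1)·299 + (-6)·45
45 = 1 × 29 + 16  ⟹  16 = (-1)·299 + (7)·45
29 = 1 × 16 + 13  ⟹  13 = (2)·299 + (-13)·45
16 = 1 × 13 + 3  ⟹  3 = (-3)·299 + (20)·45
13 = 4 × 3 + 1  ⟹  1 = (14)·299 + (-93)·45
So (-93)·45 ≡ 1 (mod 299), i.e. 45^(-1) ≡ -93 ≡ 206 (mod 299).
Check: 45 × 206 = 9270 ≡ 1 (mod 299)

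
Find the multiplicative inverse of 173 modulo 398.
375

gcd(173, 398) = 1, so the inverse exists.
Extended Euclidean algorithm on (398, 173):
398 = 2 × 173 + 52  ⟹  52 = (1)·398 + (-2)·173
173 = 3 × 52 + 17  ⟹  17 = (-3)·398 + (7)·173
52 = 3 × 17 + 1  ⟹  1 = (10)·398 + (-23)·173
So (-23)·173 ≡ 1 (mod 398), i.e. 173^(-1) ≡ -23 ≡ 375 (mod 398).
Check: 173 × 375 = 64875 ≡ 1 (mod 398)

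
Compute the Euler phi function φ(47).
46

47 = 47
φ(n) = n × ∏(1 - 1/p) for each prime p dividing n
φ(47) = 47 × (1 - 1/47) = 46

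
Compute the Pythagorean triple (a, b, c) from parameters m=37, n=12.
(1225, 888, 1513)

Euclid's formula: a = m² - n², b = 2mn, c = m² + n²
m = 37, n = 12
a = 37² - 12² = 1369 - 144 = 1225
b = 2 × 37 × 12 = 888
c = 37² + 12² = 1369 + 144 = 1513
Verification: 1225² + 888² = 1500625 + 788544 = 2289169 = 1513² ✓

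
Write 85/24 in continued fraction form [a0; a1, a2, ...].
[3; 1, 1, 5, 2]

Euclidean algorithm steps:
85 = 3 × 24 + 13
24 = 1 × 13 + 11
13 = 1 × 11 + 2
11 = 5 × 2 + 1
2 = 2 × 1 + 0
Continued fraction: [3; 1, 1, 5, 2]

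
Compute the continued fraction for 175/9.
[19; 2, 4]

Euclidean algorithm steps:
175 = 19 × 9 + 4
9 = 2 × 4 + 1
4 = 4 × 1 + 0
Continued fraction: [19; 2, 4]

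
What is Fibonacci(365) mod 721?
527

Matrix identity: Q^n = [[F_(n+1), F_n], [F_n, F_(n-1)]] with Q = [[1,1],[1,0]].
n = 365 = 101101101₂. Square-and-multiply, entries mod 721:
Q^1 = [[1,1],[1,0]]
Q^2 = (Q^1)² = [[2,1],[1,1]]
Q^5 = (Q^2)²·Q = [[8,5],[5,3]]
Q^11 = (Q^5)²·Q = [[144,89],[89,55]]
Q^22 = (Q^11)² = [[538,407],[407,131]]
Q^45 = (Q^22)²·Q = [[608,142],[142,466]]
Q^91 = (Q^45)²·Q = [[144,488],[488,377]]
Q^182 = (Q^91)² = [[41,456],[456,306]]
Q^365 = (Q^182)²·Q = [[139,527],[527,333]]
F_365 mod 721 = Q^365[0][1] = 527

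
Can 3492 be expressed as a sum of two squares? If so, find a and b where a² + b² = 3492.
24² + 54² (a=24, b=54)

Factorization: 3492 = 2^2 × 3^2 × 97
By Fermat: n is sum of two squares iff every prime p ≡ 3 (mod 4) appears to even power.
All primes ≡ 3 (mod 4) appear to even power.
Search a = 0, 1, 2, … for 3492 - a² a perfect square: first hit at a = 24: 3492 - 576 = 2916 = 54².
3492 = 24² + 54² = 576 + 2916 ✓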